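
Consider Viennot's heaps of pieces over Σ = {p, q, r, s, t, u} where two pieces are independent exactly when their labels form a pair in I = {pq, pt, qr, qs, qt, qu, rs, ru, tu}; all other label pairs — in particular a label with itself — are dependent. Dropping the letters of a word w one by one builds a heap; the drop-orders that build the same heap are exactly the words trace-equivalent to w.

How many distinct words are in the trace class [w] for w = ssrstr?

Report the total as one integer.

4

#0=s has no predecessor
#1=s depends on [0:s]
#2=r has no predecessor
#3=s depends on [1:s]
#4=t depends on [2:r, 3:s]
#5=r depends on [4:t]
sources: [0:s, 2:r]
N(rest) = Σ N(rest − s) over sources s of rest; N(one piece) = 1:
  size 1 → [5]=1
  size 2 → [4,5]=1
  size 3 → [2,4,5]=1  [3,4,5]=1
  size 4 → [1,3,4,5]=1  [2,3,4,5]=2
  first=0(s) contributes 3
  first=2(r) contributes 1
|[w]| = 4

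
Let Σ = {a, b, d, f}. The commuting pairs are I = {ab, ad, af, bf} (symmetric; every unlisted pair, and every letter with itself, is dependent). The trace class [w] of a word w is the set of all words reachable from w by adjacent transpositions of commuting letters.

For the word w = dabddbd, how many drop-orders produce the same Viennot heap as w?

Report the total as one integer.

7

0(d) covers ∅
1(a) covers ∅
2(b) covers 0:d
3(d) covers 2:b
4(d) covers 3:d
5(b) covers 4:d
6(d) covers 5:b
floor of heap: 0:d, 1:a
completions by unplaced set U, small U first (add the entries for U minus each lowest piece of U):
  |U|=1: {1}:1  {6}:1
  |U|=2: {1,6}:2  {5,6}:1
  |U|=3: {1,5,6}:3  {4,5,6}:1
  |U|=4: {1,4,5,6}:4  {3,4,5,6}:1
  |U|=5: {1,3,4,5,6}:5  {2,3,4,5,6}:1
  start at 0(d): 6
  start at 1(a): 1
sum over floor = 7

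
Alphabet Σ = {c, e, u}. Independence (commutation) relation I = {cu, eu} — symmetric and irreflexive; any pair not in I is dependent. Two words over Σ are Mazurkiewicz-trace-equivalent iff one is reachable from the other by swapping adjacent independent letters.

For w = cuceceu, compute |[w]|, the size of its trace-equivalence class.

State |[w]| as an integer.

21

0(c) covers ∅
1(u) covers ∅
2(c) covers 0:c
3(e) covers 2:c
4(c) covers 3:e
5(e) covers 4:c
6(u) covers 1:u
floor of heap: 0:c, 1:u
completions by unplaced set U, small U first (add the entries for U minus each lowest piece of U):
  |U|=1: {5}:1  {6}:1
  |U|=2: {1,6}:1  {4,5}:1  {5,6}:2
  |U|=3: {1,5,6}:3  {3,4,5}:1  {4,5,6}:3
  |U|=4: {1,4,5,6}:6  {2,3,4,5}:1  {3,4,5,6}:4
  |U|=5: {0,2,3,4,5}:1  {1,3,4,5,6}:10  {2,3,4,5,6}:5
  start at 0(c): 15
  start at 1(u): 6
sum over floor = 21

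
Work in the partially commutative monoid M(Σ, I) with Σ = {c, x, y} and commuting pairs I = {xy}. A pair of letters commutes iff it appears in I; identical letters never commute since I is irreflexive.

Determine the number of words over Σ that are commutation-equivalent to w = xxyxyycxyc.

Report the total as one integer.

0(x) covers ∅
1(x) covers 0:x
2(y) covers ∅
3(x) covers 1:x
4(y) covers 2:y
5(y) covers 4:y
6(c) covers 3:x, 5:y
7(x) covers 6:c
8(y) covers 6:c
9(c) covers 7:x, 8:y
floor of heap: 0:x, 2:y
completions by unplaced set U, small U first (add the entries for U minus each lowest piece of U):
  |U|=1: {9}:1
  |U|=2: {7,9}:1  {8,9}:1
  |U|=3: {7,8,9}:2
  |U|=4: {6,7,8,9}:2
  |U|=5: {3,6,7,8,9}:2  {5,6,7,8,9}:2
  |U|=6: {1,3,6,7,8,9}:2  {3,5,6,7,8,9}:4  {4,5,6,7,8,9}:2
  |U|=7: {0,1,3,6,7,8,9}:2  {1,3,5,6,7,8,9}:6  {2,4,5,6,7,8,9}:2  {3,4,5,6,7,8,9}:6
  |U|=8: {0,1,3,5,6,7,8,9}:8  {1,3,4,5,6,7,8,9}:12  {2,3,4,5,6,7,8,9}:8
  start at 0(x): 20
  start at 2(y): 20
sum over floor = 40

40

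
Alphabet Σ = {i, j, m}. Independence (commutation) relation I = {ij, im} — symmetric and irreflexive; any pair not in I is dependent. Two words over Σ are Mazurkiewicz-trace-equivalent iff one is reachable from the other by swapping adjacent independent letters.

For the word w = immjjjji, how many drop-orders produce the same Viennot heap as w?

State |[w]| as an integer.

28

0(i) covers ∅
1(m) covers ∅
2(m) covers 1:m
3(j) covers 2:m
4(j) covers 3:j
5(j) covers 4:j
6(j) covers 5:j
7(i) covers 0:i
floor of heap: 0:i, 1:m
completions by unplaced set U, small U first (add the entries for U minus each lowest piece of U):
  |U|=1: {6}:1  {7}:1
  |U|=2: {0,7}:1  {5,6}:1  {6,7}:2
  |U|=3: {0,6,7}:3  {4,5,6}:1  {5,6,7}:3
  |U|=4: {0,5,6,7}:6  {3,4,5,6}:1  {4,5,6,7}:4
  |U|=5: {0,4,5,6,7}:10  {2,3,4,5,6}:1  {3,4,5,6,7}:5
  |U|=6: {0,3,4,5,6,7}:15  {1,2,3,4,5,6}:1  {2,3,4,5,6,7}:6
  start at 0(i): 7
  start at 1(m): 21
sum over floor = 28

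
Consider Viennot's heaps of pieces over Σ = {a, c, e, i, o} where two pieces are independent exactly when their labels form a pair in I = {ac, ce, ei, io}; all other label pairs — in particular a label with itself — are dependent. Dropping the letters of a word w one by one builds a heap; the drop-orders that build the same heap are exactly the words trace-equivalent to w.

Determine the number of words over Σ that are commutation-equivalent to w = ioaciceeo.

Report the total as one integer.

0(i) covers ∅
1(o) covers ∅
2(a) covers 0:i, 1:o
3(c) covers 0:i, 1:o
4(i) covers 2:a, 3:c
5(c) covers 4:i
6(e) covers 2:a
7(e) covers 6:e
8(o) covers 5:c, 7:e
floor of heap: 0:i, 1:o
completions by unplaced set U, small U first (add the entries for U minus each lowest piece of U):
  |U|=1: {8}:1
  |U|=2: {5,8}:1  {7,8}:1
  |U|=3: {4,5,8}:1  {5,7,8}:2  {6,7,8}:1
  |U|=4: {3,4,5,8}:1  {4,5,7,8}:3  {5,6,7,8}:3
  |U|=5: {3,4,5,7,8}:4  {4,5,6,7,8}:6
  |U|=6: {2,4,5,6,7,8}:6  {3,4,5,6,7,8}:10
  |U|=7: {2,3,4,5,6,7,8}:16
  start at 0(i): 16
  start at 1(o): 16
sum over floor = 32

32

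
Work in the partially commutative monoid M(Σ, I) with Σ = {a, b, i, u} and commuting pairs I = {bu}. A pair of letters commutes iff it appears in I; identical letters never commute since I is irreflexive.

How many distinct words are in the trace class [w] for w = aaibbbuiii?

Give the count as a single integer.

4

piece 0:a — minimal
piece 1:a rests on {0:a}
piece 2:i rests on {1:a}
piece 3:b rests on {2:i}
piece 4:b rests on {3:b}
piece 5:b rests on {4:b}
piece 6:u rests on {2:i}
piece 7:i rests on {5:b, 6:u}
piece 8:i rests on {7:i}
piece 9:i rests on {8:i}
minimal pieces: {0:a}
ways to finish when only these pieces remain (= sum over removing one remaining piece with nothing left below it):
  1 left: {9}→1
  2 left: {8,9}→1
  3 left: {7,8,9}→1
  4 left: {5,7,8,9}→1  {6,7,8,9}→1
  5 left: {4,5,7,8,9}→1  {5,6,7,8,9}→2
  6 left: {3,4,5,7,8,9}→1  {4,5,6,7,8,9}→3
  7 left: {3,4,5,6,7,8,9}→4
  8 left: {2,3,4,5,6,7,8,9}→4
  placing 0:a first → 4 extensions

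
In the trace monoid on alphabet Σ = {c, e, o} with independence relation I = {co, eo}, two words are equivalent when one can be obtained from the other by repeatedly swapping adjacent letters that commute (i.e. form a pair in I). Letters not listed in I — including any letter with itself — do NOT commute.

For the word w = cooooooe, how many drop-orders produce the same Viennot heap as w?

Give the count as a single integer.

28

drop 0:c onto floor
drop 1:o onto floor
drop 2:o onto {1:o}
drop 3:o onto {2:o}
drop 4:o onto {3:o}
drop 5:o onto {4:o}
drop 6:o onto {5:o}
drop 7:e onto {0:c}
ground layer = {0:c, 1:o}
drop-orders for the pieces not yet dropped (sum over which currently-grounded one goes next):
  1 to go: {6} 1  {7} 1
  2 to go: {0,7} 1  {5,6} 1  {6,7} 2
  3 to go: {0,6,7} 3  {4,5,6} 1  {5,6,7} 3
  4 to go: {0,5,6,7} 6  {3,4,5,6} 1  {4,5,6,7} 4
  5 to go: {0,4,5,6,7} 10  {2,3,4,5,6} 1  {3,4,5,6,7} 5
  6 to go: {0,3,4,5,6,7} 15  {1,2,3,4,5,6} 1  {2,3,4,5,6,7} 6
  if 0:c drops first: 7 orders
  if 1:o drops first: 21 orders
heap linearizations: 28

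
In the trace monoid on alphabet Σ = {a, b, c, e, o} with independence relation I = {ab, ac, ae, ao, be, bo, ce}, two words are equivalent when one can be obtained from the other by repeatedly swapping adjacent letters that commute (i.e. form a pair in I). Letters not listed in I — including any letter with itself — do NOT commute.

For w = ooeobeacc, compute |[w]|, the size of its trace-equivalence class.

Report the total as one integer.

144

drop 0:o onto floor
drop 1:o onto {0:o}
drop 2:e onto {1:o}
drop 3:o onto {2:e}
drop 4:b onto floor
drop 5:e onto {3:o}
drop 6:a onto floor
drop 7:c onto {3:o, 4:b}
drop 8:c onto {7:c}
ground layer = {0:o, 4:b, 6:a}
drop-orders for the pieces not yet dropped (sum over which currently-grounded one goes next):
  1 to go: {5} 1  {6} 1  {8} 1
  2 to go: {5,6} 2  {5,8} 2  {6,8} 2  {7,8} 1
  3 to go: {4,7,8} 1  {5,6,8} 6  {5,7,8} 3  {6,7,8} 3
  4 to go: {3,5,7,8} 3  {4,5,7,8} 4  {4,6,7,8} 4  {5,6,7,8} 12
  5 to go: {2,3,5,7,8} 3  {3,4,5,7,8} 7  {3,5,6,7,8} 15  {4,5,6,7,8} 20
  6 to go: {1,2,3,5,7,8} 3  {2,3,4,5,7,8} 10  {2,3,5,6,7,8} 18  {3,4,5,6,7,8} 42
  7 to go: {0,1,2,3,5,7,8} 3  {1,2,3,4,5,7,8} 13  {1,2,3,5,6,7,8} 21  {2,3,4,5,6,7,8} 70
  if 0:o drops first: 104 orders
  if 4:b drops first: 24 orders
  if 6:a drops first: 16 orders
heap linearizations: 144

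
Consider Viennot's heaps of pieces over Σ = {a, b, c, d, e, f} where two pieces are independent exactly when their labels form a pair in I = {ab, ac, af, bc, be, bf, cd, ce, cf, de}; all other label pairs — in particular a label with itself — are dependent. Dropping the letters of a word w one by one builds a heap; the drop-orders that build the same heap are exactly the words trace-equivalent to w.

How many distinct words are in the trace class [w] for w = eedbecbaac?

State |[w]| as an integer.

2340

0(e) covers ∅
1(e) covers 0:e
2(d) covers ∅
3(b) covers 2:d
4(e) covers 1:e
5(c) covers ∅
6(b) covers 3:b
7(a) covers 2:d, 4:e
8(a) covers 7:a
9(c) covers 5:c
floor of heap: 0:e, 2:d, 5:c
completions by unplaced set U, small U first (add the entries for U minus each lowest piece of U):
  |U|=1: {6}:1  {8}:1  {9}:1
  |U|=2: {3,6}:1  {5,9}:1  {6,8}:2  {6,9}:2  {7,8}:1  {8,9}:2
  |U|=3: {3,6,8}:3  {3,6,9}:3  {4,7,8}:1  {5,6,9}:3  {5,8,9}:3  {6,7,8}:3  {6,8,9}:6  {7,8,9}:3
  |U|=4: {1,4,7,8}:1  {3,5,6,9}:6  {3,6,7,8}:6  {3,6,8,9}:12  {4,6,7,8}:4  {4,7,8,9}:4  {5,6,8,9}:12  {5,7,8,9}:6  {6,7,8,9}:12
  |U|=5: {0,1,4,7,8}:1  {1,4,6,7,8}:5  {1,4,7,8,9}:5  {2,3,6,7,8}:6  {3,4,6,7,8}:10  {3,5,6,8,9}:30  {3,6,7,8,9}:30  {4,5,7,8,9}:10  {4,6,7,8,9}:20  {5,6,7,8,9}:30
  |U|=6: {0,1,4,6,7,8}:6  {0,1,4,7,8,9}:6  {1,3,4,6,7,8}:15  {1,4,5,7,8,9}:15  {1,4,6,7,8,9}:30  {2,3,4,6,7,8}:16  {2,3,6,7,8,9}:36  {3,4,6,7,8,9}:60  {3,5,6,7,8,9}:90  {4,5,6,7,8,9}:60
  |U|=7: {0,1,3,4,6,7,8}:21  {0,1,4,5,7,8,9}:21  {0,1,4,6,7,8,9}:42  {1,2,3,4,6,7,8}:31  {1,3,4,6,7,8,9}:105  {1,4,5,6,7,8,9}:105  {2,3,4,6,7,8,9}:112  {2,3,5,6,7,8,9}:126  {3,4,5,6,7,8,9}:210
  |U|=8: {0,1,2,3,4,6,7,8}:52  {0,1,3,4,6,7,8,9}:168  {0,1,4,5,6,7,8,9}:168  {1,2,3,4,6,7,8,9}:248  {1,3,4,5,6,7,8,9}:420  {2,3,4,5,6,7,8,9}:448
  start at 0(e): 1116
  start at 2(d): 756
  start at 5(c): 468
sum over floor = 2340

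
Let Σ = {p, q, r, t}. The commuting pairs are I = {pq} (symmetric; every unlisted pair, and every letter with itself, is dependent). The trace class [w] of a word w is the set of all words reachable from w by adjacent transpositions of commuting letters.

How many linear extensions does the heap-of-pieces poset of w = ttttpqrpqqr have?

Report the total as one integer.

drop 0:t onto floor
drop 1:t onto {0:t}
drop 2:t onto {1:t}
drop 3:t onto {2:t}
drop 4:p onto {3:t}
drop 5:q onto {3:t}
drop 6:r onto {4:p, 5:q}
drop 7:p onto {6:r}
drop 8:q onto {6:r}
drop 9:q onto {8:q}
drop 10:r onto {7:p, 9:q}
ground layer = {0:t}
drop-orders for the pieces not yet dropped (sum over which currently-grounded one goes next):
  1 to go: {10} 1
  2 to go: {7,10} 1  {9,10} 1
  3 to go: {7,9,10} 2  {8,9,10} 1
  4 to go: {7,8,9,10} 3
  5 to go: {6,7,8,9,10} 3
  6 to go: {4,6,7,8,9,10} 3  {5,6,7,8,9,10} 3
  7 to go: {4,5,6,7,8,9,10} 6
  8 to go: {3,4,5,6,7,8,9,10} 6
  9 to go: {2,3,4,5,6,7,8,9,10} 6
  if 0:t drops first: 6 orders

6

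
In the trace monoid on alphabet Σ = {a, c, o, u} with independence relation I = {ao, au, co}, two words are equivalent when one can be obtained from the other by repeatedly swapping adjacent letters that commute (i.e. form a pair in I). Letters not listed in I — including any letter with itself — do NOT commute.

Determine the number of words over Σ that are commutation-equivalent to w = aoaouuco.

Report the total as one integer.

36

piece 0:a — minimal
piece 1:o — minimal
piece 2:a rests on {0:a}
piece 3:o rests on {1:o}
piece 4:u rests on {3:o}
piece 5:u rests on {4:u}
piece 6:c rests on {2:a, 5:u}
piece 7:o rests on {5:u}
minimal pieces: {0:a, 1:o}
ways to finish when only these pieces remain (= sum over removing one remaining piece with nothing left below it):
  1 left: {6}→1  {7}→1
  2 left: {2,6}→1  {6,7}→2
  3 left: {0,2,6}→1  {2,6,7}→3  {5,6,7}→2
  4 left: {0,2,6,7}→4  {2,5,6,7}→5  {4,5,6,7}→2
  5 left: {0,2,5,6,7}→9  {2,4,5,6,7}→7  {3,4,5,6,7}→2
  6 left: {0,2,4,5,6,7}→16  {1,3,4,5,6,7}→2  {2,3,4,5,6,7}→9
  placing 0:a first → 11 extensions
  placing 1:o first → 25 extensions
total linear extensions = 36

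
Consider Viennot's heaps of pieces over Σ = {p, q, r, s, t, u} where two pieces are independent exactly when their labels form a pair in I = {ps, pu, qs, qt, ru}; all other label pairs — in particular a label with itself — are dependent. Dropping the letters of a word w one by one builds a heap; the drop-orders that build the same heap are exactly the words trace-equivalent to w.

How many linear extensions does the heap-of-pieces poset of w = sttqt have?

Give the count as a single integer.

0(s) covers ∅
1(t) covers 0:s
2(t) covers 1:t
3(q) covers ∅
4(t) covers 2:t
floor of heap: 0:s, 3:q
completions by unplaced set U, small U first (add the entries for U minus each lowest piece of U):
  |U|=1: {3}:1  {4}:1
  |U|=2: {2,4}:1  {3,4}:2
  |U|=3: {1,2,4}:1  {2,3,4}:3
  start at 0(s): 4
  start at 3(q): 1
sum over floor = 5

5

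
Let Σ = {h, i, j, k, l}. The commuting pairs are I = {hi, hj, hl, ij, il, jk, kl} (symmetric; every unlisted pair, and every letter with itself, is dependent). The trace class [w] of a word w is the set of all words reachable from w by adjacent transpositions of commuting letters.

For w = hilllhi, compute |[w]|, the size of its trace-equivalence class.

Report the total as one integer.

210

piece 0:h — minimal
piece 1:i — minimal
piece 2:l — minimal
piece 3:l rests on {2:l}
piece 4:l rests on {3:l}
piece 5:h rests on {0:h}
piece 6:i rests on {1:i}
minimal pieces: {0:h, 1:i, 2:l}
ways to finish when only these pieces remain (= sum over removing one remaining piece with nothing left below it):
  1 left: {4}→1  {5}→1  {6}→1
  2 left: {0,5}→1  {1,6}→1  {3,4}→1  {4,5}→2  {4,6}→2  {5,6}→2
  3 left: {0,4,5}→3  {0,5,6}→3  {1,4,6}→3  {1,5,6}→3  {2,3,4}→1  {3,4,5}→3  {3,4,6}→3  {4,5,6}→6
  4 left: {0,1,5,6}→6  {0,3,4,5}→6  {0,4,5,6}→12  {1,3,4,6}→6  {1,4,5,6}→12  {2,3,4,5}→4  {2,3,4,6}→4  {3,4,5,6}→12
  5 left: {0,1,4,5,6}→30  {0,2,3,4,5}→10  {0,3,4,5,6}→30  {1,2,3,4,6}→10  {1,3,4,5,6}→30  {2,3,4,5,6}→20
  placing 0:h first → 60 extensions
  placing 1:i first → 60 extensions
  placing 2:l first → 90 extensions
total linear extensions = 210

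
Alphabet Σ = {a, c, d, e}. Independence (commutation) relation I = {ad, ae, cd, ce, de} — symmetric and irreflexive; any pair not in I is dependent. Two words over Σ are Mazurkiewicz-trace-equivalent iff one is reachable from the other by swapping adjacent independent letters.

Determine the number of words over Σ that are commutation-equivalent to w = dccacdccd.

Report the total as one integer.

84

drop 0:d onto floor
drop 1:c onto floor
drop 2:c onto {1:c}
drop 3:a onto {2:c}
drop 4:c onto {3:a}
drop 5:d onto {0:d}
drop 6:c onto {4:c}
drop 7:c onto {6:c}
drop 8:d onto {5:d}
ground layer = {0:d, 1:c}
drop-orders for the pieces not yet dropped (sum over which currently-grounded one goes next):
  1 to go: {7} 1  {8} 1
  2 to go: {5,8} 1  {6,7} 1  {7,8} 2
  3 to go: {0,5,8} 1  {4,6,7} 1  {5,7,8} 3  {6,7,8} 3
  4 to go: {0,5,7,8} 4  {3,4,6,7} 1  {4,6,7,8} 4  {5,6,7,8} 6
  5 to go: {0,5,6,7,8} 10  {2,3,4,6,7} 1  {3,4,6,7,8} 5  {4,5,6,7,8} 10
  6 to go: {0,4,5,6,7,8} 20  {1,2,3,4,6,7} 1  {2,3,4,6,7,8} 6  {3,4,5,6,7,8} 15
  7 to go: {0,3,4,5,6,7,8} 35  {1,2,3,4,6,7,8} 7  {2,3,4,5,6,7,8} 21
  if 0:d drops first: 28 orders
  if 1:c drops first: 56 orders
heap linearizations: 84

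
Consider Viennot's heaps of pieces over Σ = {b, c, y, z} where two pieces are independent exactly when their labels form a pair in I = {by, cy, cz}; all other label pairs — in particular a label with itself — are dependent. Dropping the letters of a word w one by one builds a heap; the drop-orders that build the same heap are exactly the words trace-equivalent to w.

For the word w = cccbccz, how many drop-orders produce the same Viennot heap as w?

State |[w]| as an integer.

3

#0=c has no predecessor
#1=c depends on [0:c]
#2=c depends on [1:c]
#3=b depends on [2:c]
#4=c depends on [3:b]
#5=c depends on [4:c]
#6=z depends on [3:b]
sources: [0:c]
N(rest) = Σ N(rest − s) over sources s of rest; N(one piece) = 1:
  size 1 → [5]=1  [6]=1
  size 2 → [4,5]=1  [5,6]=2
  size 3 → [4,5,6]=3
  size 4 → [3,4,5,6]=3
  size 5 → [2,3,4,5,6]=3
  first=0(c) contributes 3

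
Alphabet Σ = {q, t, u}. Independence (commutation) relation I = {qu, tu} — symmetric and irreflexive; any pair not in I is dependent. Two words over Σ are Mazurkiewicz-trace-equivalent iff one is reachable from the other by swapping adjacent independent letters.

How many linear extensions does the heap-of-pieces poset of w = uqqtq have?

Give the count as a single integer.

#0=u has no predecessor
#1=q has no predecessor
#2=q depends on [1:q]
#3=t depends on [2:q]
#4=q depends on [3:t]
sources: [0:u, 1:q]
N(rest) = Σ N(rest − s) over sources s of rest; N(one piece) = 1:
  size 1 → [0]=1  [4]=1
  size 2 → [0,4]=2  [3,4]=1
  size 3 → [0,3,4]=3  [2,3,4]=1
  first=0(u) contributes 1
  first=1(q) contributes 4
|[w]| = 5

5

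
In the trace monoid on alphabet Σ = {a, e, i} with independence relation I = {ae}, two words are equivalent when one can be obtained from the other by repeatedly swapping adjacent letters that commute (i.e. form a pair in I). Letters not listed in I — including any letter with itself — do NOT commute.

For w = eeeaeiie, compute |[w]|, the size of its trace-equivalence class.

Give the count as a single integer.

drop 0:e onto floor
drop 1:e onto {0:e}
drop 2:e onto {1:e}
drop 3:a onto floor
drop 4:e onto {2:e}
drop 5:i onto {3:a, 4:e}
drop 6:i onto {5:i}
drop 7:e onto {6:i}
ground layer = {0:e, 3:a}
drop-orders for the pieces not yet dropped (sum over which currently-grounded one goes next):
  1 to go: {7} 1
  2 to go: {6,7} 1
  3 to go: {5,6,7} 1
  4 to go: {3,5,6,7} 1  {4,5,6,7} 1
  5 to go: {2,4,5,6,7} 1  {3,4,5,6,7} 2
  6 to go: {1,2,4,5,6,7} 1  {2,3,4,5,6,7} 3
  if 0:e drops first: 4 orders
  if 3:a drops first: 1 orders
heap linearizations: 5

5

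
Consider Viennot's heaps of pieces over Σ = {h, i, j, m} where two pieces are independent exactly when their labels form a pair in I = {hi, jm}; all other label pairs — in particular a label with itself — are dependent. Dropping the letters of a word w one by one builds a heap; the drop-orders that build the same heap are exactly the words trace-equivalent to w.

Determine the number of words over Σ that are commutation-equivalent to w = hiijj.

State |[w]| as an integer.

piece 0:h — minimal
piece 1:i — minimal
piece 2:i rests on {1:i}
piece 3:j rests on {0:h, 2:i}
piece 4:j rests on {3:j}
minimal pieces: {0:h, 1:i}
ways to finish when only these pieces remain (= sum over removing one remaining piece with nothing left below it):
  1 left: {4}→1
  2 left: {3,4}→1
  3 left: {0,3,4}→1  {2,3,4}→1
  placing 0:h first → 1 extensions
  placing 1:i first → 2 extensions
total linear extensions = 3

3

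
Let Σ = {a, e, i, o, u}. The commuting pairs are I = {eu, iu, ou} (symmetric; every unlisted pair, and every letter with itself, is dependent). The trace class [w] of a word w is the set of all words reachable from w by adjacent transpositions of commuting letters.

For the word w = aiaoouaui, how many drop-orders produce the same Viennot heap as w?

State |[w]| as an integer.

6

0(a) covers ∅
1(i) covers 0:a
2(a) covers 1:i
3(o) covers 2:a
4(o) covers 3:o
5(u) covers 2:a
6(a) covers 4:o, 5:u
7(u) covers 6:a
8(i) covers 6:a
floor of heap: 0:a
completions by unplaced set U, small U first (add the entries for U minus each lowest piece of U):
  |U|=1: {7}:1  {8}:1
  |U|=2: {7,8}:2
  |U|=3: {6,7,8}:2
  |U|=4: {4,6,7,8}:2  {5,6,7,8}:2
  |U|=5: {3,4,6,7,8}:2  {4,5,6,7,8}:4
  |U|=6: {3,4,5,6,7,8}:6
  |U|=7: {2,3,4,5,6,7,8}:6
  start at 0(a): 6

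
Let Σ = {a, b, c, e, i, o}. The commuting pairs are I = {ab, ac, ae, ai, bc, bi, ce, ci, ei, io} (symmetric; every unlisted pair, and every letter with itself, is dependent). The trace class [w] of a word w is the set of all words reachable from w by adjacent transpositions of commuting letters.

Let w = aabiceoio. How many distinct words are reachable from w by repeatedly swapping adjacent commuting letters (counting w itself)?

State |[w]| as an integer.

piece 0:a — minimal
piece 1:a rests on {0:a}
piece 2:b — minimal
piece 3:i — minimal
piece 4:c — minimal
piece 5:e rests on {2:b}
piece 6:o rests on {1:a, 4:c, 5:e}
piece 7:i rests on {3:i}
piece 8:o rests on {6:o}
minimal pieces: {0:a, 2:b, 3:i, 4:c}
ways to finish when only these pieces remain (= sum over removing one remaining piece with nothing left below it):
  1 left: {7}→1  {8}→1
  2 left: {3,7}→1  {6,8}→1  {7,8}→2
  3 left: {1,6,8}→1  {3,7,8}→3  {4,6,8}→1  {5,6,8}→1  {6,7,8}→3
  4 left: {0,1,6,8}→1  {1,4,6,8}→2  {1,5,6,8}→2  {1,6,7,8}→4  {2,5,6,8}→1  {3,6,7,8}→6  {4,5,6,8}→2  {4,6,7,8}→4  {5,6,7,8}→4
  5 left: {0,1,4,6,8}→3  {0,1,5,6,8}→3  {0,1,6,7,8}→5  {1,2,5,6,8}→3  {1,3,6,7,8}→10  {1,4,5,6,8}→6  {1,4,6,7,8}→10  {1,5,6,7,8}→10  {2,4,5,6,8}→3  {2,5,6,7,8}→5  {3,4,6,7,8}→10  {3,5,6,7,8}→10  {4,5,6,7,8}→10
  6 left: {0,1,2,5,6,8}→6  {0,1,3,6,7,8}→15  {0,1,4,5,6,8}→12  {0,1,4,6,7,8}→18  {0,1,5,6,7,8}→18  {1,2,4,5,6,8}→12  {1,2,5,6,7,8}→18  {1,3,4,6,7,8}→30  {1,3,5,6,7,8}→30  {1,4,5,6,7,8}→36  {2,3,5,6,7,8}→15  {2,4,5,6,7,8}→18  {3,4,5,6,7,8}→30
  7 left: {0,1,2,4,5,6,8}→30  {0,1,2,5,6,7,8}→42  {0,1,3,4,6,7,8}→63  {0,1,3,5,6,7,8}→63  {0,1,4,5,6,7,8}→84  {1,2,3,5,6,7,8}→63  {1,2,4,5,6,7,8}→84  {1,3,4,5,6,7,8}→126  {2,3,4,5,6,7,8}→63
  placing 0:a first → 336 extensions
  placing 2:b first → 336 extensions
  placing 3:i first → 240 extensions
  placing 4:c first → 168 extensions
total linear extensions = 1080

1080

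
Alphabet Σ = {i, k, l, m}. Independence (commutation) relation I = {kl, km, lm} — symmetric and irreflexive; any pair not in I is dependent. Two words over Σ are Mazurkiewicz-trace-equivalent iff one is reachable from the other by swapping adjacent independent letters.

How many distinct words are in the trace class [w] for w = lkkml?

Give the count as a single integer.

0(l) covers ∅
1(k) covers ∅
2(k) covers 1:k
3(m) covers ∅
4(l) covers 0:l
floor of heap: 0:l, 1:k, 3:m
completions by unplaced set U, small U first (add the entries for U minus each lowest piece of U):
  |U|=1: {2}:1  {3}:1  {4}:1
  |U|=2: {0,4}:1  {1,2}:1  {2,3}:2  {2,4}:2  {3,4}:2
  |U|=3: {0,2,4}:3  {0,3,4}:3  {1,2,3}:3  {1,2,4}:3  {2,3,4}:6
  start at 0(l): 12
  start at 1(k): 12
  start at 3(m): 6
sum over floor = 30

30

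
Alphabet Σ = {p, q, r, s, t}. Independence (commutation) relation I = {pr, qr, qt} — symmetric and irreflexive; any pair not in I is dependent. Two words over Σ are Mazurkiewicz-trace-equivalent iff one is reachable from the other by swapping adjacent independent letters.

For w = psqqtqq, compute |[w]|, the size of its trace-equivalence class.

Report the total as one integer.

#0=p has no predecessor
#1=s depends on [0:p]
#2=q depends on [1:s]
#3=q depends on [2:q]
#4=t depends on [1:s]
#5=q depends on [3:q]
#6=q depends on [5:q]
sources: [0:p]
N(rest) = Σ N(rest − s) over sources s of rest; N(one piece) = 1:
  size 1 → [4]=1  [6]=1
  size 2 → [4,6]=2  [5,6]=1
  size 3 → [3,5,6]=1  [4,5,6]=3
  size 4 → [2,3,5,6]=1  [3,4,5,6]=4
  size 5 → [2,3,4,5,6]=5
  first=0(p) contributes 5

5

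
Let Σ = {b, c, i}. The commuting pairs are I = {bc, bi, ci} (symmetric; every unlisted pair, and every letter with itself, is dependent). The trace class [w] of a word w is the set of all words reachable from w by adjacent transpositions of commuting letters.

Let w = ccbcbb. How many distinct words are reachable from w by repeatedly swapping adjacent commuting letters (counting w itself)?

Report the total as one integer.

20

drop 0:c onto floor
drop 1:c onto {0:c}
drop 2:b onto floor
drop 3:c onto {1:c}
drop 4:b onto {2:b}
drop 5:b onto {4:b}
ground layer = {0:c, 2:b}
drop-orders for the pieces not yet dropped (sum over which currently-grounded one goes next):
  1 to go: {3} 1  {5} 1
  2 to go: {1,3} 1  {3,5} 2  {4,5} 1
  3 to go: {0,1,3} 1  {1,3,5} 3  {2,4,5} 1  {3,4,5} 3
  4 to go: {0,1,3,5} 4  {1,3,4,5} 6  {2,3,4,5} 4
  if 0:c drops first: 10 orders
  if 2:b drops first: 10 orders
heap linearizations: 20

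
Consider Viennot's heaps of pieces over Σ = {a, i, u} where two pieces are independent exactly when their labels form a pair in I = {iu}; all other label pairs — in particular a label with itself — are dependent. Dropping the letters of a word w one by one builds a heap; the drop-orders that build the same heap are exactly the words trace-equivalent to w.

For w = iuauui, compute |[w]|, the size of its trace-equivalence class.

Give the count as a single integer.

0(i) covers ∅
1(u) covers ∅
2(a) covers 0:i, 1:u
3(u) covers 2:a
4(u) covers 3:u
5(i) covers 2:a
floor of heap: 0:i, 1:u
completions by unplaced set U, small U first (add the entries for U minus each lowest piece of U):
  |U|=1: {4}:1  {5}:1
  |U|=2: {3,4}:1  {4,5}:2
  |U|=3: {3,4,5}:3
  |U|=4: {2,3,4,5}:3
  start at 0(i): 3
  start at 1(u): 3
sum over floor = 6

6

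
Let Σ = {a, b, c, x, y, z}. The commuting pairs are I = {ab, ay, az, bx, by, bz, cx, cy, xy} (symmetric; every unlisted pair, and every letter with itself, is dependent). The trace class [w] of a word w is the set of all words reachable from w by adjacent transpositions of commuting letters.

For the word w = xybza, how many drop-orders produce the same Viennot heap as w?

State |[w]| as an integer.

25

#0=x has no predecessor
#1=y has no predecessor
#2=b has no predecessor
#3=z depends on [0:x, 1:y]
#4=a depends on [0:x]
sources: [0:x, 1:y, 2:b]
N(rest) = Σ N(rest − s) over sources s of rest; N(one piece) = 1:
  size 1 → [2]=1  [3]=1  [4]=1
  size 2 → [1,3]=1  [2,3]=2  [2,4]=2  [3,4]=2
  size 3 → [0,3,4]=2  [1,2,3]=3  [1,3,4]=3  [2,3,4]=6
  first=0(x) contributes 12
  first=1(y) contributes 8
  first=2(b) contributes 5
|[w]| = 25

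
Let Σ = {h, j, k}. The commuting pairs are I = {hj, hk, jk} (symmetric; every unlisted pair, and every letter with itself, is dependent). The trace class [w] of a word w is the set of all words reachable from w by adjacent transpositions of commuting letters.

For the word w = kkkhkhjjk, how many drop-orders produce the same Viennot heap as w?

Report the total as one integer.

756

0(k) covers ∅
1(k) covers 0:k
2(k) covers 1:k
3(h) covers ∅
4(k) covers 2:k
5(h) covers 3:h
6(j) covers ∅
7(j) covers 6:j
8(k) covers 4:k
floor of heap: 0:k, 3:h, 6:j
completions by unplaced set U, small U first (add the entries for U minus each lowest piece of U):
  |U|=1: {5}:1  {7}:1  {8}:1
  |U|=2: {3,5}:1  {4,8}:1  {5,7}:2  {5,8}:2  {6,7}:1  {7,8}:2
  |U|=3: {2,4,8}:1  {3,5,7}:3  {3,5,8}:3  {4,5,8}:3  {4,7,8}:3  {5,6,7}:3  {5,7,8}:6  {6,7,8}:3
  |U|=4: {1,2,4,8}:1  {2,4,5,8}:4  {2,4,7,8}:4  {3,4,5,8}:6  {3,5,6,7}:6  {3,5,7,8}:12  {4,5,7,8}:12  {4,6,7,8}:6  {5,6,7,8}:12
  |U|=5: {0,1,2,4,8}:1  {1,2,4,5,8}:5  {1,2,4,7,8}:5  {2,3,4,5,8}:10  {2,4,5,7,8}:20  {2,4,6,7,8}:10  {3,4,5,7,8}:30  {3,5,6,7,8}:30  {4,5,6,7,8}:30
  |U|=6: {0,1,2,4,5,8}:6  {0,1,2,4,7,8}:6  {1,2,3,4,5,8}:15  {1,2,4,5,7,8}:30  {1,2,4,6,7,8}:15  {2,3,4,5,7,8}:60  {2,4,5,6,7,8}:60  {3,4,5,6,7,8}:90
  |U|=7: {0,1,2,3,4,5,8}:21  {0,1,2,4,5,7,8}:42  {0,1,2,4,6,7,8}:21  {1,2,3,4,5,7,8}:105  {1,2,4,5,6,7,8}:105  {2,3,4,5,6,7,8}:210
  start at 0(k): 420
  start at 3(h): 168
  start at 6(j): 168
sum over floor = 756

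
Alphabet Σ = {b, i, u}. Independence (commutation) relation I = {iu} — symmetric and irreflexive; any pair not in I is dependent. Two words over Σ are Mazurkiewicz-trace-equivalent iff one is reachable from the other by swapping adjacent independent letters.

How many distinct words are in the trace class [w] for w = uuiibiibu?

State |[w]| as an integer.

#0=u has no predecessor
#1=u depends on [0:u]
#2=i has no predecessor
#3=i depends on [2:i]
#4=b depends on [1:u, 3:i]
#5=i depends on [4:b]
#6=i depends on [5:i]
#7=b depends on [6:i]
#8=u depends on [7:b]
sources: [0:u, 2:i]
N(rest) = Σ N(rest − s) over sources s of rest; N(one piece) = 1:
  size 1 → [8]=1
  size 2 → [7,8]=1
  size 3 → [6,7,8]=1
  size 4 → [5,6,7,8]=1
  size 5 → [4,5,6,7,8]=1
  size 6 → [1,4,5,6,7,8]=1  [3,4,5,6,7,8]=1
  size 7 → [0,1,4,5,6,7,8]=1  [1,3,4,5,6,7,8]=2  [2,3,4,5,6,7,8]=1
  first=0(u) contributes 3
  first=2(i) contributes 3
|[w]| = 6

6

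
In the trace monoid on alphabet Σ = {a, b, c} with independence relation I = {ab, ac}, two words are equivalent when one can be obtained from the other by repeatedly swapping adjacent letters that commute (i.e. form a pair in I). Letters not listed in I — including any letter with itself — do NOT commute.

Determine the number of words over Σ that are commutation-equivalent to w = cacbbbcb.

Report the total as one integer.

piece 0:c — minimal
piece 1:a — minimal
piece 2:c rests on {0:c}
piece 3:b rests on {2:c}
piece 4:b rests on {3:b}
piece 5:b rests on {4:b}
piece 6:c rests on {5:b}
piece 7:b rests on {6:c}
minimal pieces: {0:c, 1:a}
ways to finish when only these pieces remain (= sum over removing one remaining piece with nothing left below it):
  1 left: {1}→1  {7}→1
  2 left: {1,7}→2  {6,7}→1
  3 left: {1,6,7}→3  {5,6,7}→1
  4 left: {1,5,6,7}→4  {4,5,6,7}→1
  5 left: {1,4,5,6,7}→5  {3,4,5,6,7}→1
  6 left: {1,3,4,5,6,7}→6  {2,3,4,5,6,7}→1
  placing 0:c first → 7 extensions
  placing 1:a first → 1 extensions
total linear extensions = 8

8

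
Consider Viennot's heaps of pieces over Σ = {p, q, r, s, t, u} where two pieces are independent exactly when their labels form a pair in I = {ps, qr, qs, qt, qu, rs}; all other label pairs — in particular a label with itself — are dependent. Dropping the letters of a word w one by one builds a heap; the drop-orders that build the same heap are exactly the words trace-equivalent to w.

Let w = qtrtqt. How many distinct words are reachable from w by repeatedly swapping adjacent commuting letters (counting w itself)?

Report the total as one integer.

piece 0:q — minimal
piece 1:t — minimal
piece 2:r rests on {1:t}
piece 3:t rests on {2:r}
piece 4:q rests on {0:q}
piece 5:t rests on {3:t}
minimal pieces: {0:q, 1:t}
ways to finish when only these pieces remain (= sum over removing one remaining piece with nothing left below it):
  1 left: {4}→1  {5}→1
  2 left: {0,4}→1  {3,5}→1  {4,5}→2
  3 left: {0,4,5}→3  {2,3,5}→1  {3,4,5}→3
  4 left: {0,3,4,5}→6  {1,2,3,5}→1  {2,3,4,5}→4
  placing 0:q first → 5 extensions
  placing 1:t first → 10 extensions
total linear extensions = 15

15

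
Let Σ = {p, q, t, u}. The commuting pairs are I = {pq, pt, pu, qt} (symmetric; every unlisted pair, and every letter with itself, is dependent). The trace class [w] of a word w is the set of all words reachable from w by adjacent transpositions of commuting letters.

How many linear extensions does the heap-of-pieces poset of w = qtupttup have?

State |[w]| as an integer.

piece 0:q — minimal
piece 1:t — minimal
piece 2:u rests on {0:q, 1:t}
piece 3:p — minimal
piece 4:t rests on {2:u}
piece 5:t rests on {4:t}
piece 6:u rests on {5:t}
piece 7:p rests on {3:p}
minimal pieces: {0:q, 1:t, 3:p}
ways to finish when only these pieces remain (= sum over removing one remaining piece with nothing left below it):
  1 left: {6}→1  {7}→1
  2 left: {3,7}→1  {5,6}→1  {6,7}→2
  3 left: {3,6,7}→3  {4,5,6}→1  {5,6,7}→3
  4 left: {2,4,5,6}→1  {3,5,6,7}→6  {4,5,6,7}→4
  5 left: {0,2,4,5,6}→1  {1,2,4,5,6}→1  {2,4,5,6,7}→5  {3,4,5,6,7}→10
  6 left: {0,1,2,4,5,6}→2  {0,2,4,5,6,7}→6  {1,2,4,5,6,7}→6  {2,3,4,5,6,7}→15
  placing 0:q first → 21 extensions
  placing 1:t first → 21 extensions
  placing 3:p first → 14 extensions
total linear extensions = 56

56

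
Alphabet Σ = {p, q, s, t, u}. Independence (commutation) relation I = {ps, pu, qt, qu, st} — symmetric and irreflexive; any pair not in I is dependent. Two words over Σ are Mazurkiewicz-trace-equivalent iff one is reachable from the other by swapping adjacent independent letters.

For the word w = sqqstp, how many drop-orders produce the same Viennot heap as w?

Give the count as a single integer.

9

#0=s has no predecessor
#1=q depends on [0:s]
#2=q depends on [1:q]
#3=s depends on [2:q]
#4=t has no predecessor
#5=p depends on [2:q, 4:t]
sources: [0:s, 4:t]
N(rest) = Σ N(rest − s) over sources s of rest; N(one piece) = 1:
  size 1 → [3]=1  [5]=1
  size 2 → [3,5]=2  [4,5]=1
  size 3 → [2,3,5]=2  [3,4,5]=3
  size 4 → [1,2,3,5]=2  [2,3,4,5]=5
  first=0(s) contributes 7
  first=4(t) contributes 2
|[w]| = 9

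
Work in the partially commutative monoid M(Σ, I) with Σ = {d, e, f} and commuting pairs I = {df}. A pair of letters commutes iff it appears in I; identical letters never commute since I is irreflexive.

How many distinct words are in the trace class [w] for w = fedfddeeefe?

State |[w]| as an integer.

4

0(f) covers ∅
1(e) covers 0:f
2(d) covers 1:e
3(f) covers 1:e
4(d) covers 2:d
5(d) covers 4:d
6(e) covers 3:f, 5:d
7(e) covers 6:e
8(e) covers 7:e
9(f) covers 8:e
10(e) covers 9:f
floor of heap: 0:f
completions by unplaced set U, small U first (add the entries for U minus each lowest piece of U):
  |U|=1: {10}:1
  |U|=2: {9,10}:1
  |U|=3: {8,9,10}:1
  |U|=4: {7,8,9,10}:1
  |U|=5: {6,7,8,9,10}:1
  |U|=6: {3,6,7,8,9,10}:1  {5,6,7,8,9,10}:1
  |U|=7: {3,5,6,7,8,9,10}:2  {4,5,6,7,8,9,10}:1
  |U|=8: {2,4,5,6,7,8,9,10}:1  {3,4,5,6,7,8,9,10}:3
  |U|=9: {2,3,4,5,6,7,8,9,10}:4
  start at 0(f): 4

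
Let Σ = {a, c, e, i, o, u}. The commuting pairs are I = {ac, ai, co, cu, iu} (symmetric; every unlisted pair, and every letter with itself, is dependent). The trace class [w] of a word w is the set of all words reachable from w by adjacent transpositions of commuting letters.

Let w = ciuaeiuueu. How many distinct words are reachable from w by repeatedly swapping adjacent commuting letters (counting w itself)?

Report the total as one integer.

18

#0=c has no predecessor
#1=i depends on [0:c]
#2=u has no predecessor
#3=a depends on [2:u]
#4=e depends on [1:i, 3:a]
#5=i depends on [4:e]
#6=u depends on [4:e]
#7=u depends on [6:u]
#8=e depends on [5:i, 7:u]
#9=u depends on [8:e]
sources: [0:c, 2:u]
N(rest) = Σ N(rest − s) over sources s of rest; N(one piece) = 1:
  size 1 → [9]=1
  size 2 → [8,9]=1
  size 3 → [5,8,9]=1  [7,8,9]=1
  size 4 → [5,7,8,9]=2  [6,7,8,9]=1
  size 5 → [5,6,7,8,9]=3
  size 6 → [4,5,6,7,8,9]=3
  size 7 → [1,4,5,6,7,8,9]=3  [3,4,5,6,7,8,9]=3
  size 8 → [0,1,4,5,6,7,8,9]=3  [1,3,4,5,6,7,8,9]=6  [2,3,4,5,6,7,8,9]=3
  first=0(c) contributes 9
  first=2(u) contributes 9
|[w]| = 18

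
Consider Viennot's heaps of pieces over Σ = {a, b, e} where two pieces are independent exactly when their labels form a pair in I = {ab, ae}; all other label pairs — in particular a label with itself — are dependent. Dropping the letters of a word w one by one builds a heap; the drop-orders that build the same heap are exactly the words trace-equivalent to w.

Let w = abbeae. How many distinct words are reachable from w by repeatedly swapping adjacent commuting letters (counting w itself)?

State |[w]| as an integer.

15

drop 0:a onto floor
drop 1:b onto floor
drop 2:b onto {1:b}
drop 3:e onto {2:b}
drop 4:a onto {0:a}
drop 5:e onto {3:e}
ground layer = {0:a, 1:b}
drop-orders for the pieces not yet dropped (sum over which currently-grounded one goes next):
  1 to go: {4} 1  {5} 1
  2 to go: {0,4} 1  {3,5} 1  {4,5} 2
  3 to go: {0,4,5} 3  {2,3,5} 1  {3,4,5} 3
  4 to go: {0,3,4,5} 6  {1,2,3,5} 1  {2,3,4,5} 4
  if 0:a drops first: 5 orders
  if 1:b drops first: 10 orders
heap linearizations: 15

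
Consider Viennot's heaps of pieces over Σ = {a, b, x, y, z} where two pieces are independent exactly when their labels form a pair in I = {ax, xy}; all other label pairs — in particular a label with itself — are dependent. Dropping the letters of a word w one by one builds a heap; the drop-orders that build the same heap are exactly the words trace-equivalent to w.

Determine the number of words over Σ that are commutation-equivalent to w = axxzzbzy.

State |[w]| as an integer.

3

0(a) covers ∅
1(x) covers ∅
2(x) covers 1:x
3(z) covers 0:a, 2:x
4(z) covers 3:z
5(b) covers 4:z
6(z) covers 5:b
7(y) covers 6:z
floor of heap: 0:a, 1:x
completions by unplaced set U, small U first (add the entries for U minus each lowest piece of U):
  |U|=1: {7}:1
  |U|=2: {6,7}:1
  |U|=3: {5,6,7}:1
  |U|=4: {4,5,6,7}:1
  |U|=5: {3,4,5,6,7}:1
  |U|=6: {0,3,4,5,6,7}:1  {2,3,4,5,6,7}:1
  start at 0(a): 1
  start at 1(x): 2
sum over floor = 3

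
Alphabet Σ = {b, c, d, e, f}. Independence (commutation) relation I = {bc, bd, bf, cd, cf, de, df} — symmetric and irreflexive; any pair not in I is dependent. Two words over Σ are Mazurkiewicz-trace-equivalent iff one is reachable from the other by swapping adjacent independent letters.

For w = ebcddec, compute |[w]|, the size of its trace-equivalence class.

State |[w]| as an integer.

42

drop 0:e onto floor
drop 1:b onto {0:e}
drop 2:c onto {0:e}
drop 3:d onto floor
drop 4:d onto {3:d}
drop 5:e onto {1:b, 2:c}
drop 6:c onto {5:e}
ground layer = {0:e, 3:d}
drop-orders for the pieces not yet dropped (sum over which currently-grounded one goes next):
  1 to go: {4} 1  {6} 1
  2 to go: {3,4} 1  {4,6} 2  {5,6} 1
  3 to go: {1,5,6} 1  {2,5,6} 1  {3,4,6} 3  {4,5,6} 3
  4 to go: {1,2,5,6} 2  {1,4,5,6} 4  {2,4,5,6} 4  {3,4,5,6} 6
  5 to go: {0,1,2,5,6} 2  {1,2,4,5,6} 10  {1,3,4,5,6} 10  {2,3,4,5,6} 10
  if 0:e drops first: 30 orders
  if 3:d drops first: 12 orders
heap linearizations: 42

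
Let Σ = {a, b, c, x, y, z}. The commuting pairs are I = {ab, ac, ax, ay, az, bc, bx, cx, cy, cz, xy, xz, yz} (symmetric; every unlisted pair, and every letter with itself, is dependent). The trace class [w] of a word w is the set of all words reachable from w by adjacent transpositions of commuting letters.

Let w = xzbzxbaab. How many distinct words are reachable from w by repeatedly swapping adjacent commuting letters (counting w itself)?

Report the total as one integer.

#0=x has no predecessor
#1=z has no predecessor
#2=b depends on [1:z]
#3=z depends on [2:b]
#4=x depends on [0:x]
#5=b depends on [3:z]
#6=a has no predecessor
#7=a depends on [6:a]
#8=b depends on [5:b]
sources: [0:x, 1:z, 6:a]
N(rest) = Σ N(rest − s) over sources s of rest; N(one piece) = 1:
  size 1 → [4]=1  [7]=1  [8]=1
  size 2 → [0,4]=1  [4,7]=2  [4,8]=2  [5,8]=1  [6,7]=1  [7,8]=2
  size 3 → [0,4,7]=3  [0,4,8]=3  [3,5,8]=1  [4,5,8]=3  [4,6,7]=3  [4,7,8]=6  [5,7,8]=3  [6,7,8]=3
  size 4 → [0,4,5,8]=6  [0,4,6,7]=6  [0,4,7,8]=12  [2,3,5,8]=1  [3,4,5,8]=4  [3,5,7,8]=4  [4,5,7,8]=12  [4,6,7,8]=12  [5,6,7,8]=6
  size 5 → [0,3,4,5,8]=10  [0,4,5,7,8]=30  [0,4,6,7,8]=30  [1,2,3,5,8]=1  [2,3,4,5,8]=5  [2,3,5,7,8]=5  [3,4,5,7,8]=20  [3,5,6,7,8]=10  [4,5,6,7,8]=30
  size 6 → [0,2,3,4,5,8]=15  [0,3,4,5,7,8]=60  [0,4,5,6,7,8]=90  [1,2,3,4,5,8]=6  [1,2,3,5,7,8]=6  [2,3,4,5,7,8]=30  [2,3,5,6,7,8]=15  [3,4,5,6,7,8]=60
  size 7 → [0,1,2,3,4,5,8]=21  [0,2,3,4,5,7,8]=105  [0,3,4,5,6,7,8]=210  [1,2,3,4,5,7,8]=42  [1,2,3,5,6,7,8]=21  [2,3,4,5,6,7,8]=105
  first=0(x) contributes 168
  first=1(z) contributes 420
  first=6(a) contributes 168
|[w]| = 756

756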